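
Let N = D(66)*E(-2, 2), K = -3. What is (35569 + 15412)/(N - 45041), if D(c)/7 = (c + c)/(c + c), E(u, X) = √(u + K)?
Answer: -2296235221/2028691926 - 356867*I*√5/2028691926 ≈ -1.1319 - 0.00039335*I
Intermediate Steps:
E(u, X) = √(-3 + u) (E(u, X) = √(u - 3) = √(-3 + u))
D(c) = 7 (D(c) = 7*((c + c)/(c + c)) = 7*((2*c)/((2*c))) = 7*((2*c)*(1/(2*c))) = 7*1 = 7)
N = 7*I*√5 (N = 7*√(-3 - 2) = 7*√(-5) = 7*(I*√5) = 7*I*√5 ≈ 15.652*I)
(35569 + 15412)/(N - 45041) = (35569 + 15412)/(7*I*√5 - 45041) = 50981/(-45041 + 7*I*√5)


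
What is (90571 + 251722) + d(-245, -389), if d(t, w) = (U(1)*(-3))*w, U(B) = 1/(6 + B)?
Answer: 2397218/7 ≈ 3.4246e+5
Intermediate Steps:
d(t, w) = -3*w/7 (d(t, w) = (-3/(6 + 1))*w = (-3/7)*w = ((⅐)*(-3))*w = -3*w/7)
(90571 + 251722) + d(-245, -389) = (90571 + 251722) - 3/7*(-389) = 342293 + 1167/7 = 2397218/7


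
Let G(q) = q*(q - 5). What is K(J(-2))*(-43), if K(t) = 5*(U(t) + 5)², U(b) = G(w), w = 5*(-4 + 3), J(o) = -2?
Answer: -650375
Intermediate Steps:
w = -5 (w = 5*(-1) = -5)
G(q) = q*(-5 + q)
U(b) = 50 (U(b) = -5*(-5 - 5) = -5*(-10) = 50)
K(t) = 15125 (K(t) = 5*(50 + 5)² = 5*55² = 5*3025 = 15125)
K(J(-2))*(-43) = 15125*(-43) = -650375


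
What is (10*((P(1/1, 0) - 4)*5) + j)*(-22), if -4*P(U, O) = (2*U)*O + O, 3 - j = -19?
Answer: 3916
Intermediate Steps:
j = 22 (j = 3 - 1*(-19) = 3 + 19 = 22)
P(U, O) = -O/4 - O*U/2 (P(U, O) = -((2*U)*O + O)/4 = -(2*O*U + O)/4 = -(O + 2*O*U)/4 = -O/4 - O*U/2)
(10*((P(1/1, 0) - 4)*5) + j)*(-22) = (10*((-¼*0*(1 + 2/1) - 4)*5) + 22)*(-22) = (10*((-¼*0*(1 + 2*1) - 4)*5) + 22)*(-22) = (10*((-¼*0*(1 + 2) - 4)*5) + 22)*(-22) = (10*((-¼*0*3 - 4)*5) + 22)*(-22) = (10*((0 - 4)*5) + 22)*(-22) = (10*(-4*5) + 22)*(-22) = (10*(-20) + 22)*(-22) = (-200 + 22)*(-22) = -178*(-22) = 3916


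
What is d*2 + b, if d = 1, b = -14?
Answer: -12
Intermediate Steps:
d*2 + b = 1*2 - 14 = 2 - 14 = -12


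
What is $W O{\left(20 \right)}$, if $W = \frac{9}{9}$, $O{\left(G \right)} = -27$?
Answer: $-27$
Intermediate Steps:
$W = 1$ ($W = 9 \cdot \frac{1}{9} = 1$)
$W O{\left(20 \right)} = 1 \left(-27\right) = -27$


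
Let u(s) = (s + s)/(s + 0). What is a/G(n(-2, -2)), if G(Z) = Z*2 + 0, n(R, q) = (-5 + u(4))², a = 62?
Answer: 31/9 ≈ 3.4444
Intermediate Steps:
u(s) = 2 (u(s) = (2*s)/s = 2)
n(R, q) = 9 (n(R, q) = (-5 + 2)² = (-3)² = 9)
G(Z) = 2*Z (G(Z) = 2*Z + 0 = 2*Z)
a/G(n(-2, -2)) = 62/((2*9)) = 62/18 = 62*(1/18) = 31/9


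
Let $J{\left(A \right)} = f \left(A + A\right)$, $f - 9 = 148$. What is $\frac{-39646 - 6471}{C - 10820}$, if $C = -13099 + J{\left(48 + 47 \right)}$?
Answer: $- \frac{46117}{5911} \approx -7.8019$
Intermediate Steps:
$f = 157$ ($f = 9 + 148 = 157$)
$J{\left(A \right)} = 314 A$ ($J{\left(A \right)} = 157 \left(A + A\right) = 157 \cdot 2 A = 314 A$)
$C = 16731$ ($C = -13099 + 314 \left(48 + 47\right) = -13099 + 314 \cdot 95 = -13099 + 29830 = 16731$)
$\frac{-39646 - 6471}{C - 10820} = \frac{-39646 - 6471}{16731 - 10820} = - \frac{46117}{5911}$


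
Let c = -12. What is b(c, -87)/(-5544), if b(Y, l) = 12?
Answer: -1/462 ≈ -0.0021645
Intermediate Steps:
b(c, -87)/(-5544) = 12/(-5544) = 12*(-1/5544) = -1/462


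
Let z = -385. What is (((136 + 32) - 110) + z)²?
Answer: 106929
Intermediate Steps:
(((136 + 32) - 110) + z)² = (((136 + 32) - 110) - 385)² = ((168 - 110) - 385)² = (58 - 385)² = (-327)² = 106929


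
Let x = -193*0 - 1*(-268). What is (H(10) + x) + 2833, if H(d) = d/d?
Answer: 3102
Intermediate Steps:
x = 268 (x = 0 + 268 = 268)
H(d) = 1
(H(10) + x) + 2833 = (1 + 268) + 2833 = 269 + 2833 = 3102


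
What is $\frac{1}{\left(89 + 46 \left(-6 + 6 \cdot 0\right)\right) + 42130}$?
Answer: $\frac{1}{41943} \approx 2.3842 \cdot 10^{-5}$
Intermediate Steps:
$\frac{1}{\left(89 + 46 \left(-6 + 6 \cdot 0\right)\right) + 42130} = \frac{1}{\left(89 + 46 \left(-6 + 0\right)\right) + 42130} = \frac{1}{\left(89 + 46 \left(-6\right)\right) + 42130} = \frac{1}{\left(89 - 276\right) + 42130} = \frac{1}{-187 + 42130} = \frac{1}{41943}$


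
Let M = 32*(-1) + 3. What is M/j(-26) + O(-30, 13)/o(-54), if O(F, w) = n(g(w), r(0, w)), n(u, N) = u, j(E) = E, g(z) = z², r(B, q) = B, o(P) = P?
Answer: -707/351 ≈ -2.0142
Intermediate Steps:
O(F, w) = w²
M = -29 (M = -32 + 3 = -29)
M/j(-26) + O(-30, 13)/o(-54) = -29/(-26) + 13²/(-54) = -29*(-1/26) + 169*(-1/54) = 29/26 - 169/54 = -707/351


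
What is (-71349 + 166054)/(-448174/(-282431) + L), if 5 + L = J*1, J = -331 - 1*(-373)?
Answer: 2057509835/838317 ≈ 2454.3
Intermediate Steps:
J = 42 (J = -331 + 373 = 42)
L = 37 (L = -5 + 42*1 = -5 + 42 = 37)
(-71349 + 166054)/(-448174/(-282431) + L) = (-71349 + 166054)/(-448174/(-282431) + 37) = 94705/(-448174*(-1/282431) + 37) = 94705/(448174/282431 + 37) = 94705/(10898121/282431) = 94705*(282431/10898121) = 2057509835/838317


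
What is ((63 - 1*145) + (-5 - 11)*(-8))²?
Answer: 2116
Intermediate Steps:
((63 - 1*145) + (-5 - 11)*(-8))² = ((63 - 145) - 16*(-8))² = (-82 + 128)² = 46² = 2116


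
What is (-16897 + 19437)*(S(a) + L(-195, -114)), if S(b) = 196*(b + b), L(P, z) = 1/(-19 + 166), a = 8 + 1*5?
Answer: 1902747020/147 ≈ 1.2944e+7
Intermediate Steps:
a = 13 (a = 8 + 5 = 13)
L(P, z) = 1/147
S(b) = 392*b (S(b) = 196*(2*b) = 392*b)
(-16897 + 19437)*(S(a) + L(-195, -114)) = (-16897 + 19437)*(392*13 + 1/147) = 2540*(5096 + 1/147) = 2540*(749113/147) = 1902747020/147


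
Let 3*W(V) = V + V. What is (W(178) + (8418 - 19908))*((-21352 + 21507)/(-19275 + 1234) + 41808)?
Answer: -25730756490922/54123 ≈ -4.7541e+8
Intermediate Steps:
W(V) = 2*V/3 (W(V) = (V + V)/3 = (2*V)/3 = 2*V/3)
(W(178) + (8418 - 19908))*((-21352 + 21507)/(-19275 + 1234) + 41808) = ((⅔)*178 + (8418 - 19908))*((-21352 + 21507)/(-19275 + 1234) + 41808) = (356/3 - 11490)*(155/(-18041) + 41808) = -34114*(155*(-1/18041) + 41808)/3 = -34114*(-155/18041 + 41808)/3 = -34114/3*754257973/18041 = -25730756490922/54123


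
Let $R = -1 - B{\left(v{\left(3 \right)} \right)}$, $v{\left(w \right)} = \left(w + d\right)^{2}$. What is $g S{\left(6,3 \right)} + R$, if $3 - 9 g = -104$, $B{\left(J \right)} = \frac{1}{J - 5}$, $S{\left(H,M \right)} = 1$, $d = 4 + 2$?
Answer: $\frac{7439}{684} \approx 10.876$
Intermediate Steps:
$d = 6$
$v{\left(w \right)} = \left(6 + w\right)^{2}$ ($v{\left(w \right)} = \left(w + 6\right)^{2} = \left(6 + w\right)^{2}$)
$B{\left(J \right)} = \frac{1}{-5 + J}$
$g = \frac{107}{9}$ ($g = \frac{1}{3} - - \frac{104}{9} = \frac{1}{3} + \frac{104}{9} = \frac{107}{9} \approx 11.889$)
$R = - \frac{77}{76}$ ($R = -1 - \frac{1}{-5 + \left(6 + 3\right)^{2}} = -1 - \frac{1}{-5 + 9^{2}} = -1 - \frac{1}{-5 + 81} = -1 - \frac{1}{76} = - \frac{77}{76} \approx -1.0132$)
$g S{\left(6,3 \right)} + R = \frac{107}{9} \cdot 1 - \frac{77}{76} = \frac{107}{9} - \frac{77}{76} = \frac{7439}{684}$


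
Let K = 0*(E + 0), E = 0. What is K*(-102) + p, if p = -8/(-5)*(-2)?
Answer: -16/5 ≈ -3.2000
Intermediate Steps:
p = -16/5 (p = -8*(-1)/5*(-2) = -2*(-4/5)*(-2) = (8/5)*(-2) = -16/5 ≈ -3.2000)
K = 0 (K = 0*(0 + 0) = 0*0 = 0)
K*(-102) + p = 0*(-102) - 16/5 = 0 - 16/5 = -16/5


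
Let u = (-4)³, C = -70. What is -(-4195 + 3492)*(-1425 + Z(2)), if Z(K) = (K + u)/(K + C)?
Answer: -34038557/34 ≈ -1.0011e+6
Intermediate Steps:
u = -64
Z(K) = (-64 + K)/(-70 + K) (Z(K) = (K - 64)/(K - 70) = (-64 + K)/(-70 + K))
-(-4195 + 3492)*(-1425 + Z(2)) = -(-4195 + 3492)*(-1425 + (-64 + 2)/(-70 + 2)) = -(-703)*(-1425 - 62/(-68)) = -(-703)*(-1425 - 1/68*(-62)) = -(-703)*(-1425 + 31/34) = -(-703)*(-48419)/34 = -1*34038557/34 = -34038557/34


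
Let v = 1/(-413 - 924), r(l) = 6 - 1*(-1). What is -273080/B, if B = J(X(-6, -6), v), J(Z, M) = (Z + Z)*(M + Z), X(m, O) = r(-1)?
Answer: -13039570/4679 ≈ -2786.8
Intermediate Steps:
r(l) = 7 (r(l) = 6 + 1 = 7)
X(m, O) = 7
v = -1/1337 (v = 1/(-1337) = -1/1337 ≈ -0.00074794)
J(Z, M) = 2*Z*(M + Z) (J(Z, M) = (2*Z)*(M + Z) = 2*Z*(M + Z))
B = 18716/191 (B = 2*7*(-1/1337 + 7) = 2*7*(9358/1337) = 18716/191 ≈ 97.990)
-273080/B = -273080/18716/191 = -273080*191/18716 = -13039570/4679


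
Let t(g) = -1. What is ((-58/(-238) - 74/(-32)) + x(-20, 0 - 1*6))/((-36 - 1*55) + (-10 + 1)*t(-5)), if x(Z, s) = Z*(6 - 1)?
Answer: 185533/156128 ≈ 1.1883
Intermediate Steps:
x(Z, s) = 5*Z (x(Z, s) = Z*5 = 5*Z)
((-58/(-238) - 74/(-32)) + x(-20, 0 - 1*6))/((-36 - 1*55) + (-10 + 1)*t(-5)) = ((-58/(-238) - 74/(-32)) + 5*(-20))/((-36 - 1*55) + (-10 + 1)*(-1)) = ((-58*(-1/238) - 74*(-1/32)) - 100)/((-36 - 55) - 9*(-1)) = ((29/119 + 37/16) - 100)/(-91 + 9) = (4867/1904 - 100)/(-82) = -185533/1904*(-1/82) = 185533/156128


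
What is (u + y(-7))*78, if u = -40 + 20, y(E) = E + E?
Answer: -2652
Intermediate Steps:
y(E) = 2*E
u = -20
(u + y(-7))*78 = (-20 + 2*(-7))*78 = (-20 - 14)*78 = -34*78 = -2652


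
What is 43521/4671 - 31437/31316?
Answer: 405353803/48759012 ≈ 8.3134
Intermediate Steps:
43521/4671 - 31437/31316 = 43521*(1/4671) - 31437*1/31316 = 14507/1557 - 31437/31316 = 405353803/48759012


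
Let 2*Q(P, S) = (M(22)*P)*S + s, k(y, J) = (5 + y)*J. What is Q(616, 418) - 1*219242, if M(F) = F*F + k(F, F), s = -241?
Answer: 277133339/2 ≈ 1.3857e+8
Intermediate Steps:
k(y, J) = J*(5 + y)
M(F) = F² + F*(5 + F) (M(F) = F*F + F*(5 + F) = F² + F*(5 + F))
Q(P, S) = -241/2 + 539*P*S (Q(P, S) = (((22*(5 + 2*22))*P)*S - 241)/2 = (((22*(5 + 44))*P)*S - 241)/2 = (((22*49)*P)*S - 241)/2 = ((1078*P)*S - 241)/2 = (1078*P*S - 241)/2 = (-241 + 1078*P*S)/2 = -241/2 + 539*P*S)
Q(616, 418) - 1*219242 = (-241/2 + 539*616*418) - 1*219242 = (-241/2 + 138786032) - 219242 = 277571823/2 - 219242 = 277133339/2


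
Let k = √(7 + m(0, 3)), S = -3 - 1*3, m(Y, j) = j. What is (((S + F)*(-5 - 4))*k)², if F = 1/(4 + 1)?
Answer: 136242/5 ≈ 27248.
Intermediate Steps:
S = -6 (S = -3 - 3 = -6)
F = ⅕ (F = 1/5 = ⅕ ≈ 0.20000)
k = √10 (k = √(7 + 3) = √10 ≈ 3.1623)
(((S + F)*(-5 - 4))*k)² = (((-6 + ⅕)*(-5 - 4))*√10)² = ((-29/5*(-9))*√10)² = (261*√10/5)² = 136242/5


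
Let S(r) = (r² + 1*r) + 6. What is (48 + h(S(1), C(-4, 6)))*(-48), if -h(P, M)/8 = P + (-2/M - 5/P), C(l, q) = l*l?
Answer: 480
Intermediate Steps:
S(r) = 6 + r + r² (S(r) = (r² + r) + 6 = (r + r²) + 6 = 6 + r + r²)
C(l, q) = l²
h(P, M) = -8*P + 16/M + 40/P (h(P, M) = -8*(P + (-2/M - 5/P)) = -8*(P + (-5/P - 2/M)) = -8*(P - 5/P - 2/M) = -8*P + 16/M + 40/P)
(48 + h(S(1), C(-4, 6)))*(-48) = (48 + (-8*(6 + 1 + 1²) + 16/((-4)²) + 40/(6 + 1 + 1²)))*(-48) = (48 + (-8*(6 + 1 + 1) + 16/16 + 40/(6 + 1 + 1)))*(-48) = (48 + (-8*8 + 16*(1/16) + 40/8))*(-48) = (48 + (-64 + 1 + 40*(⅛)))*(-48) = (48 + (-64 + 1 + 5))*(-48) = (48 - 58)*(-48) = -10*(-48) = 480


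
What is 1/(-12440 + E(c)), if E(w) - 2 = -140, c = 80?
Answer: -1/12578 ≈ -7.9504e-5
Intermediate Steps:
E(w) = -138 (E(w) = 2 - 140 = -138)
1/(-12440 + E(c)) = 1/(-12440 - 138) = 1/(-12578) = -1/12578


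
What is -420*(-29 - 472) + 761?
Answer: 211181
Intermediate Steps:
-420*(-29 - 472) + 761 = -420*(-501) + 761 = 210420 + 761 = 211181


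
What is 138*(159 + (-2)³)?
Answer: 20838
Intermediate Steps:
138*(159 + (-2)³) = 138*(159 - 8) = 138*151 = 20838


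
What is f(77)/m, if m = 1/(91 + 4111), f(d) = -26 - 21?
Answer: -197494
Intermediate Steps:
f(d) = -47
m = 1/4202 ≈ 0.00023798
f(77)/m = -47/1/4202 = -47*4202 = -197494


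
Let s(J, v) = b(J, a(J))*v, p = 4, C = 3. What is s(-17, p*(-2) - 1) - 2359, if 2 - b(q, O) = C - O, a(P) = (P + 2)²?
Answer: -4375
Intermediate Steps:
a(P) = (2 + P)²
b(q, O) = -1 + O (b(q, O) = 2 - (3 - O) = 2 + (-3 + O) = -1 + O)
s(J, v) = v*(-1 + (2 + J)²) (s(J, v) = (-1 + (2 + J)²)*v = v*(-1 + (2 + J)²))
s(-17, p*(-2) - 1) - 2359 = (4*(-2) - 1)*(-1 + (2 - 17)²) - 2359 = (-8 - 1)*(-1 + (-15)²) - 2359 = -9*(-1 + 225) - 2359 = -9*224 - 2359 = -2016 - 2359 = -4375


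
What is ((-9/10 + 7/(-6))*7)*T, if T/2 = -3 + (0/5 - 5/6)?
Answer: 4991/45 ≈ 110.91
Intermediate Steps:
T = -23/3 (T = 2*(-3 + (0/5 - 5/6)) = 2*(-3 + (0*(⅕) - 5*⅙)) = 2*(-3 + (0 - ⅚)) = 2*(-3 - ⅚) = 2*(-23/6) = -23/3 ≈ -7.6667)
((-9/10 + 7/(-6))*7)*T = ((-9/10 + 7/(-6))*7)*(-23/3) = ((-9*⅒ + 7*(-⅙))*7)*(-23/3) = ((-9/10 - 7/6)*7)*(-23/3) = -31/15*7*(-23/3) = -217/15*(-23/3) = 4991/45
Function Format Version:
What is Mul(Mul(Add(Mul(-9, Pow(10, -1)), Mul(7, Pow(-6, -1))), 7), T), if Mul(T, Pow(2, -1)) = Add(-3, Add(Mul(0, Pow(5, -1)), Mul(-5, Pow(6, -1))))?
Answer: Rational(4991, 45) ≈ 110.91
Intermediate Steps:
T = Rational(-23, 3) (T = Mul(2, Add(-3, Add(Mul(0, Pow(5, -1)), Mul(-5, Pow(6, -1))))) = Mul(2, Add(-3, Add(Mul(0, Rational(1, 5)), Mul(-5, Rational(1, 6))))) = Mul(2, Add(-3, Add(0, Rational(-5, 6)))) = Mul(2, Add(-3, Rational(-5, 6))) = Mul(2, Rational(-23, 6)) = Rational(-23, 3) ≈ -7.6667)
Mul(Mul(Add(Mul(-9, Pow(10, -1)), Mul(7, Pow(-6, -1))), 7), T) = Mul(Mul(Add(Mul(-9, Pow(10, -1)), Mul(7, Pow(-6, -1))), 7), Rational(-23, 3)) = Mul(Mul(Add(Mul(-9, Rational(1, 10)), Mul(7, Rational(-1, 6))), 7), Rational(-23, 3)) = Mul(Mul(Add(Rational(-9, 10), Rational(-7, 6)), 7), Rational(-23, 3)) = Mul(Mul(Rational(-31, 15), 7), Rational(-23, 3)) = Mul(Rational(-217, 15), Rational(-23, 3)) = Rational(4991, 45)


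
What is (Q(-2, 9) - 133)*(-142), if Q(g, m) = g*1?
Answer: 19170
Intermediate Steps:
Q(g, m) = g
(Q(-2, 9) - 133)*(-142) = (-2 - 133)*(-142) = -135*(-142) = 19170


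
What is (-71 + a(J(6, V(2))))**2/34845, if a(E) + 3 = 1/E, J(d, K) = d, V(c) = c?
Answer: 196249/1254420 ≈ 0.15645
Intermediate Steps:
a(E) = -3 + 1/E
(-71 + a(J(6, V(2))))**2/34845 = (-71 + (-3 + 1/6))**2/34845 = (-71 + (-3 + 1/6))**2*(1/34845) = (-71 - 17/6)**2*(1/34845) = (-443/6)**2*(1/34845) = (196249/36)*(1/34845) = 196249/1254420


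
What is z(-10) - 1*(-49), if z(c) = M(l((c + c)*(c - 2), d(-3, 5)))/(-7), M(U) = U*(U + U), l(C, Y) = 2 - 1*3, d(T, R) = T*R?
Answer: 341/7 ≈ 48.714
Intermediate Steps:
d(T, R) = R*T
l(C, Y) = -1 (l(C, Y) = 2 - 3 = -1)
M(U) = 2*U² (M(U) = U*(2*U) = 2*U²)
z(c) = -2/7 (z(c) = (2*(-1)²)/(-7) = (2*1)*(-⅐) = 2*(-⅐) = -2/7)
z(-10) - 1*(-49) = -2/7 - 1*(-49) = -2/7 + 49 = 341/7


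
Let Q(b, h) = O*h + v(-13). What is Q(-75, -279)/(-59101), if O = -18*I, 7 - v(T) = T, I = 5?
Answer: -3590/8443 ≈ -0.42520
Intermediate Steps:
v(T) = 7 - T
O = -90 (O = -18*5 = -90)
Q(b, h) = 20 - 90*h (Q(b, h) = -90*h + (7 - 1*(-13)) = -90*h + (7 + 13) = -90*h + 20 = 20 - 90*h)
Q(-75, -279)/(-59101) = (20 - 90*(-279))/(-59101) = (20 + 25110)*(-1/59101) = 25130*(-1/59101) = -3590/8443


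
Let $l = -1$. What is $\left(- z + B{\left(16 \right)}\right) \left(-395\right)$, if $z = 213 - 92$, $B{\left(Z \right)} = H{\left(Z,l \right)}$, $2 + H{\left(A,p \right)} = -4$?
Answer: $50165$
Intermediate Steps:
$H{\left(A,p \right)} = -6$ ($H{\left(A,p \right)} = -2 - 4 = -6$)
$B{\left(Z \right)} = -6$
$z = 121$
$\left(- z + B{\left(16 \right)}\right) \left(-395\right) = \left(\left(-1\right) 121 - 6\right) \left(-395\right) = \left(-121 - 6\right) \left(-395\right) = \left(-127\right) \left(-395\right) = 50165$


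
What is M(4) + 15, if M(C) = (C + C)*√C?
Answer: 31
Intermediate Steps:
M(C) = 2*C^(3/2) (M(C) = (2*C)*√C = 2*C^(3/2))
M(4) + 15 = 2*4^(3/2) + 15 = 2*8 + 15 = 16 + 15 = 31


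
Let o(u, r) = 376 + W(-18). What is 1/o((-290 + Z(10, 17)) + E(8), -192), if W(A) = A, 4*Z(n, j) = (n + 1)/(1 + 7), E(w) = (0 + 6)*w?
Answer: 1/358 ≈ 0.0027933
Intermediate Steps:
E(w) = 6*w
Z(n, j) = 1/32 + n/32 (Z(n, j) = ((n + 1)/(1 + 7))/4 = ((1 + n)/8)/4 = ((1 + n)*(⅛))/4 = (⅛ + n/8)/4 = 1/32 + n/32)
o(u, r) = 358 (o(u, r) = 376 - 18 = 358)
1/o((-290 + Z(10, 17)) + E(8), -192) = 1/358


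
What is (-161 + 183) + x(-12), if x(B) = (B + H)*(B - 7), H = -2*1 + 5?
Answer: 193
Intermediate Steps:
H = 3 (H = -2 + 5 = 3)
x(B) = (-7 + B)*(3 + B) (x(B) = (B + 3)*(B - 7) = (3 + B)*(-7 + B) = (-7 + B)*(3 + B))
(-161 + 183) + x(-12) = (-161 + 183) + (-21 + (-12)² - 4*(-12)) = 22 + (-21 + 144 + 48) = 22 + 171 = 193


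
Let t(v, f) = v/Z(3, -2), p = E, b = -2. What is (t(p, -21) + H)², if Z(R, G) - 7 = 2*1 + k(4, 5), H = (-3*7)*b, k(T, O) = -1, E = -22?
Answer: 24649/16 ≈ 1540.6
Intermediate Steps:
H = 42 (H = -3*7*(-2) = -21*(-2) = 42)
p = -22
Z(R, G) = 8 (Z(R, G) = 7 + (2*1 - 1) = 7 + (2 - 1) = 7 + 1 = 8)
t(v, f) = v/8
(t(p, -21) + H)² = ((⅛)*(-22) + 42)² = (-11/4 + 42)² = (157/4)² = 24649/16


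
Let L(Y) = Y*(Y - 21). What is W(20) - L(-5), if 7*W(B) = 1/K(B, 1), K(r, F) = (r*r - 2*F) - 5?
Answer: -357629/2751 ≈ -130.00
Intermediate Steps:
L(Y) = Y*(-21 + Y)
K(r, F) = -5 + r**2 - 2*F (K(r, F) = (r**2 - 2*F) - 5 = -5 + r**2 - 2*F)
W(B) = 1/(7*(-7 + B**2)) (W(B) = 1/(7*(-5 + B**2 - 2*1)) = 1/(7*(-5 + B**2 - 2)) = 1/(7*(-7 + B**2)))
W(20) - L(-5) = 1/(7*(-7 + 20**2)) - (-5)*(-21 - 5) = 1/(7*(-7 + 400)) - (-5)*(-26) = (1/7)/393 - 1*130 = (1/7)*(1/393) - 130 = 1/2751 - 130 = -357629/2751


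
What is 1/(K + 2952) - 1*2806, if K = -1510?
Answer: -4046251/1442 ≈ -2806.0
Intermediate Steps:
1/(K + 2952) - 1*2806 = 1/(-1510 + 2952) - 1*2806 = 1/1442 - 2806 = -4046251/1442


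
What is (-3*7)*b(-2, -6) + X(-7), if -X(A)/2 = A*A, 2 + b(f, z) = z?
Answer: 70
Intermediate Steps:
b(f, z) = -2 + z
X(A) = -2*A² (X(A) = -2*A*A = -2*A²)
(-3*7)*b(-2, -6) + X(-7) = (-3*7)*(-2 - 6) - 2*(-7)² = -21*(-8) - 2*49 = 168 - 98 = 70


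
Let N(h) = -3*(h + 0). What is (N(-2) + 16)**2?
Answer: 484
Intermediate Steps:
N(h) = -3*h
(N(-2) + 16)**2 = (-3*(-2) + 16)**2 = (6 + 16)**2 = 22**2 = 484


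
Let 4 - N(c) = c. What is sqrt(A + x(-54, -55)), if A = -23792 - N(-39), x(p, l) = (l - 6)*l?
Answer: 64*I*sqrt(5) ≈ 143.11*I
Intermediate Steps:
N(c) = 4 - c
x(p, l) = l*(-6 + l) (x(p, l) = (-6 + l)*l = l*(-6 + l))
A = -23835 (A = -23792 - (4 - 1*(-39)) = -23792 - (4 + 39) = -23792 - 1*43 = -23792 - 43 = -23835)
sqrt(A + x(-54, -55)) = sqrt(-23835 - 55*(-6 - 55)) = sqrt(-23835 - 55*(-61)) = sqrt(-23835 + 3355) = sqrt(-20480) = 64*I*sqrt(5)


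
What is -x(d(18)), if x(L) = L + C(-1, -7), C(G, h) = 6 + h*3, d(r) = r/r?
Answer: 14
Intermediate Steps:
d(r) = 1
C(G, h) = 6 + 3*h
x(L) = -15 + L (x(L) = L + (6 + 3*(-7)) = L + (6 - 21) = L - 15 = -15 + L)
-x(d(18)) = -(-15 + 1) = -1*(-14) = 14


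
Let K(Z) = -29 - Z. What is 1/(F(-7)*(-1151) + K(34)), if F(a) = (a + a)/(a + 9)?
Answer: 1/7994 ≈ 0.00012509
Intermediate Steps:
F(a) = 2*a/(9 + a) (F(a) = (2*a)/(9 + a) = 2*a/(9 + a))
1/(F(-7)*(-1151) + K(34)) = 1/((2*(-7)/(9 - 7))*(-1151) + (-29 - 1*34)) = 1/((2*(-7)/2)*(-1151) + (-29 - 34)) = 1/((2*(-7)*(1/2))*(-1151) - 63) = 1/(-7*(-1151) - 63) = 1/(8057 - 63) = 1/7994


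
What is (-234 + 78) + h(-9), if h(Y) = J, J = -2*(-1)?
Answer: -154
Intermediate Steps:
J = 2
h(Y) = 2
(-234 + 78) + h(-9) = (-234 + 78) + 2 = -156 + 2 = -154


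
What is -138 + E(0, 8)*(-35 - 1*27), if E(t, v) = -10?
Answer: 482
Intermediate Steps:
-138 + E(0, 8)*(-35 - 1*27) = -138 - 10*(-35 - 1*27) = -138 - 10*(-35 - 27) = -138 - 10*(-62) = -138 + 620 = 482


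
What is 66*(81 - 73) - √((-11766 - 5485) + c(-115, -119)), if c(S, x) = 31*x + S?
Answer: 528 - I*√21055 ≈ 528.0 - 145.1*I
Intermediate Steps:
c(S, x) = S + 31*x
66*(81 - 73) - √((-11766 - 5485) + c(-115, -119)) = 66*(81 - 73) - √((-11766 - 5485) + (-115 + 31*(-119))) = 66*8 - √(-17251 + (-115 - 3689)) = 528 - √(-17251 - 3804) = 528 - √(-21055) = 528 - I*√21055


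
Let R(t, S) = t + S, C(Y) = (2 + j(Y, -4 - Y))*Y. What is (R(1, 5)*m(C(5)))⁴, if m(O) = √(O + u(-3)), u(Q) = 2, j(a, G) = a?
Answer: 1774224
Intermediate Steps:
C(Y) = Y*(2 + Y) (C(Y) = (2 + Y)*Y = Y*(2 + Y))
m(O) = √(2 + O) (m(O) = √(O + 2) = √(2 + O))
R(t, S) = S + t
(R(1, 5)*m(C(5)))⁴ = ((5 + 1)*√(2 + 5*(2 + 5)))⁴ = (6*√(2 + 5*7))⁴ = (6*√(2 + 35))⁴ = (6*√37)⁴ = 1774224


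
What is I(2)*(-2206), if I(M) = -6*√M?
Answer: 13236*√2 ≈ 18719.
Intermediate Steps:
I(2)*(-2206) = -6*√2*(-2206) = 13236*√2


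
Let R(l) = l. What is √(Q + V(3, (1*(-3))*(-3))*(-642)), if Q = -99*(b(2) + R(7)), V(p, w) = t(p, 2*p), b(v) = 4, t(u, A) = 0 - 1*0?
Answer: 33*I ≈ 33.0*I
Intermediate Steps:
t(u, A) = 0 (t(u, A) = 0 + 0 = 0)
V(p, w) = 0
Q = -1089 (Q = -99*(4 + 7) = -99*11 = -1089)
√(Q + V(3, (1*(-3))*(-3))*(-642)) = √(-1089 + 0*(-642)) = √(-1089 + 0) = √(-1089) = 33*I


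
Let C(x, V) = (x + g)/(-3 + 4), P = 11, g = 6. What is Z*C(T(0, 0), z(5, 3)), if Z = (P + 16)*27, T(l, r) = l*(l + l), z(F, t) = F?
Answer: 4374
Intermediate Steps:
T(l, r) = 2*l² (T(l, r) = l*(2*l) = 2*l²)
C(x, V) = 6 + x (C(x, V) = (x + 6)/(-3 + 4) = (6 + x)/1 = (6 + x)*1 = 6 + x)
Z = 729 (Z = (11 + 16)*27 = 27*27 = 729)
Z*C(T(0, 0), z(5, 3)) = 729*(6 + 2*0²) = 729*(6 + 2*0) = 729*(6 + 0) = 729*6 = 4374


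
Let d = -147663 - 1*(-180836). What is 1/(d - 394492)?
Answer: -1/361319 ≈ -2.7676e-6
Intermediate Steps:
d = 33173 (d = -147663 + 180836 = 33173)
1/(d - 394492) = 1/(33173 - 394492) = 1/(-361319) = -1/361319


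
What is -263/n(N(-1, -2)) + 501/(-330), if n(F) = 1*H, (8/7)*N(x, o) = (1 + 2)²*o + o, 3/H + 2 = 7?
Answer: -145151/330 ≈ -439.85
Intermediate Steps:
H = ⅗ (H = 3/(-2 + 7) = 3/5 = 3*(⅕) = ⅗ ≈ 0.60000)
N(x, o) = 35*o/4 (N(x, o) = 7*((1 + 2)²*o + o)/8 = 7*(3²*o + o)/8 = 7*(9*o + o)/8 = 7*(10*o)/8 = 35*o/4)
n(F) = ⅗ (n(F) = 1*(⅗) = ⅗)
-263/n(N(-1, -2)) + 501/(-330) = -263/⅗ + 501/(-330) = -263*5/3 + 501*(-1/330) = -1315/3 - 167/110 = -145151/330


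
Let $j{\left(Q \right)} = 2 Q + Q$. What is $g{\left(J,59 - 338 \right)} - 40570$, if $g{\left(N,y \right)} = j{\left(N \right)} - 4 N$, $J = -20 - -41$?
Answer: $-40591$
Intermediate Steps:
$j{\left(Q \right)} = 3 Q$
$J = 21$ ($J = -20 + 41 = 21$)
$g{\left(N,y \right)} = - N$ ($g{\left(N,y \right)} = 3 N - 4 N = - N$)
$g{\left(J,59 - 338 \right)} - 40570 = \left(-1\right) 21 - 40570 = -21 - 40570 = -40591$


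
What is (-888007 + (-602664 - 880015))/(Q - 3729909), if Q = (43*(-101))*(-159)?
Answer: 1185343/1519686 ≈ 0.77999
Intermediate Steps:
Q = 690537 (Q = -4343*(-159) = 690537)
(-888007 + (-602664 - 880015))/(Q - 3729909) = (-888007 + (-602664 - 880015))/(690537 - 3729909) = (-888007 - 1482679)/(-3039372) = -2370686*(-1/3039372) = 1185343/1519686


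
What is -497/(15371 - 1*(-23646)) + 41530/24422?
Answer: 804119138/476436587 ≈ 1.6878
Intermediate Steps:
-497/(15371 - 1*(-23646)) + 41530/24422 = -497/(15371 + 23646) + 41530*(1/24422) = -497/39017 + 20765/12211 = 804119138/476436587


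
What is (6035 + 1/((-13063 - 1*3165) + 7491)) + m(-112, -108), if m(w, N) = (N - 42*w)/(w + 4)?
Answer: 471203875/78633 ≈ 5992.4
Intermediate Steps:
m(w, N) = (N - 42*w)/(4 + w)
(6035 + 1/((-13063 - 1*3165) + 7491)) + m(-112, -108) = (6035 + 1/((-13063 - 1*3165) + 7491)) + (-108 - 42*(-112))/(4 - 112) = (6035 + 1/((-13063 - 3165) + 7491)) + (-108 + 4704)/(-108) = (6035 + 1/(-16228 + 7491)) - 1/108*4596 = (6035 + 1/(-8737)) - 383/9 = (6035 - 1/8737) - 383/9 = 52727794/8737 - 383/9 = 471203875/78633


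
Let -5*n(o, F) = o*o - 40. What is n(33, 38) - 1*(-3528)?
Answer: 16591/5 ≈ 3318.2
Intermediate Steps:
n(o, F) = 8 - o²/5 (n(o, F) = -(o*o - 40)/5 = -(o² - 40)/5 = -(-40 + o²)/5 = 8 - o²/5)
n(33, 38) - 1*(-3528) = (8 - ⅕*33²) - 1*(-3528) = (8 - ⅕*1089) + 3528 = (8 - 1089/5) + 3528 = -1049/5 + 3528 = 16591/5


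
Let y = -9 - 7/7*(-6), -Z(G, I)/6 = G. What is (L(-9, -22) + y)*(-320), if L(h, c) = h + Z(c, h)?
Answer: -38400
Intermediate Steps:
Z(G, I) = -6*G
L(h, c) = h - 6*c
y = -3 (y = -9 - 7*⅐*(-6) = -9 - 1*(-6) = -9 + 6 = -3)
(L(-9, -22) + y)*(-320) = ((-9 - 6*(-22)) - 3)*(-320) = ((-9 + 132) - 3)*(-320) = (123 - 3)*(-320) = 120*(-320) = -38400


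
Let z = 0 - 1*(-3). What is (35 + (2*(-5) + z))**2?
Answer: 784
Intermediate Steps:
z = 3 (z = 0 + 3 = 3)
(35 + (2*(-5) + z))**2 = (35 + (2*(-5) + 3))**2 = (35 + (-10 + 3))**2 = (35 - 7)**2 = 28**2 = 784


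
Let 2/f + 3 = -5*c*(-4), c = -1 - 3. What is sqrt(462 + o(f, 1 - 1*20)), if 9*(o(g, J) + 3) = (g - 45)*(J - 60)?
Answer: 4*sqrt(3310123)/249 ≈ 29.227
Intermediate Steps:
c = -4
f = -2/83 (f = 2/(-3 - 5*(-4)*(-4)) = 2/(-3 + 20*(-4)) = 2/(-3 - 80) = 2/(-83) = 2*(-1/83) = -2/83 ≈ -0.024096)
o(g, J) = -3 + (-60 + J)*(-45 + g)/9 (o(g, J) = -3 + ((g - 45)*(J - 60))/9 = -3 + ((-45 + g)*(-60 + J))/9 = -3 + ((-60 + J)*(-45 + g))/9 = -3 + (-60 + J)*(-45 + g)/9)
sqrt(462 + o(f, 1 - 1*20)) = sqrt(462 + (297 - 5*(1 - 1*20) - 20/3*(-2/83) + (1/9)*(1 - 1*20)*(-2/83))) = sqrt(462 + (297 - 5*(1 - 20) + 40/249 + (1/9)*(1 - 20)*(-2/83))) = sqrt(462 + (297 - 5*(-19) + 40/249 + (1/9)*(-19)*(-2/83))) = sqrt(462 + (297 + 95 + 40/249 + 38/747)) = sqrt(462 + 292982/747) = sqrt(638096/747) = 4*sqrt(3310123)/249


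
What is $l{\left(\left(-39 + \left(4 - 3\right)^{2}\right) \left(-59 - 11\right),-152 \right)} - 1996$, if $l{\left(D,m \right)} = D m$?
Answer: $-406316$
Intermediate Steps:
$l{\left(\left(-39 + \left(4 - 3\right)^{2}\right) \left(-59 - 11\right),-152 \right)} - 1996 = \left(-39 + \left(4 - 3\right)^{2}\right) \left(-59 - 11\right) \left(-152\right) - 1996 = \left(-39 + 1^{2}\right) \left(-70\right) \left(-152\right) - 1996 = \left(-39 + 1\right) \left(-70\right) \left(-152\right) - 1996 = \left(-38\right) \left(-70\right) \left(-152\right) - 1996 = 2660 \left(-152\right) - 1996 = -404320 - 1996 = -406316$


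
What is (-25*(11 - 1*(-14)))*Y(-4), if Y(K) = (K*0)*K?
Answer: 0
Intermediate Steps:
Y(K) = 0 (Y(K) = 0*K = 0)
(-25*(11 - 1*(-14)))*Y(-4) = -25*(11 - 1*(-14))*0 = -25*(11 + 14)*0 = -25*25*0 = -625*0 = 0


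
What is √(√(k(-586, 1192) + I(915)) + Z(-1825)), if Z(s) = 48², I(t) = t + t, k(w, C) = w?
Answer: √(2304 + 2*√311) ≈ 48.366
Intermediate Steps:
I(t) = 2*t
Z(s) = 2304
√(√(k(-586, 1192) + I(915)) + Z(-1825)) = √(√(-586 + 2*915) + 2304) = √(√(-586 + 1830) + 2304) = √(√1244 + 2304) = √(2*√311 + 2304) = √(2304 + 2*√311)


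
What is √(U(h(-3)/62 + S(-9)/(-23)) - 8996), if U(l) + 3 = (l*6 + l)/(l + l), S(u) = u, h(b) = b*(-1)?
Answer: 3*I*√3998/2 ≈ 94.845*I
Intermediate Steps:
h(b) = -b
U(l) = ½ (U(l) = -3 + (l*6 + l)/(l + l) = -3 + (6*l + l)/((2*l)) = -3 + (7*l)*(1/(2*l)) = -3 + 7/2 = ½)
√(U(h(-3)/62 + S(-9)/(-23)) - 8996) = √(½ - 8996) = √(-17991/2) = 3*I*√3998/2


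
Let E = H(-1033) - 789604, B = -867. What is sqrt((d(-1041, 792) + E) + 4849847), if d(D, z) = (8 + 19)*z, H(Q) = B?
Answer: 2*sqrt(1020190) ≈ 2020.1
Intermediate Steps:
H(Q) = -867
d(D, z) = 27*z
E = -790471 (E = -867 - 789604 = -790471)
sqrt((d(-1041, 792) + E) + 4849847) = sqrt((27*792 - 790471) + 4849847) = sqrt((21384 - 790471) + 4849847) = sqrt(-769087 + 4849847) = sqrt(4080760) = 2*sqrt(1020190)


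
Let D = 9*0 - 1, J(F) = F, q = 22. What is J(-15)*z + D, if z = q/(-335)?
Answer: -1/67 ≈ -0.014925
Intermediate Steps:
D = -1 (D = 0 - 1 = -1)
z = -22/335 (z = 22/(-335) = 22*(-1/335) = -22/335 ≈ -0.065672)
J(-15)*z + D = -15*(-22/335) - 1 = 66/67 - 1 = -1/67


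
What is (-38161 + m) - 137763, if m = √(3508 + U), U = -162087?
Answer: -175924 + I*√158579 ≈ -1.7592e+5 + 398.22*I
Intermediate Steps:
m = I*√158579 (m = √(3508 - 162087) = √(-158579) = I*√158579 ≈ 398.22*I)
(-38161 + m) - 137763 = (-38161 + I*√158579) - 137763 = -175924 + I*√158579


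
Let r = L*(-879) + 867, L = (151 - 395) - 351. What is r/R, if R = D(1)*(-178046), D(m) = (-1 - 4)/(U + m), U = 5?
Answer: 1571616/445115 ≈ 3.5308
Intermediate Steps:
L = -595 (L = -244 - 351 = -595)
D(m) = -5/(5 + m) (D(m) = (-1 - 4)/(5 + m) = -5/(5 + m))
r = 523872 (r = -595*(-879) + 867 = 523005 + 867 = 523872)
R = 445115/3 (R = -5/(5 + 1)*(-178046) = -5/6*(-178046) = -5*⅙*(-178046) = -⅚*(-178046) = 445115/3 ≈ 1.4837e+5)
r/R = 523872/(445115/3) = 523872*(3/445115) = 1571616/445115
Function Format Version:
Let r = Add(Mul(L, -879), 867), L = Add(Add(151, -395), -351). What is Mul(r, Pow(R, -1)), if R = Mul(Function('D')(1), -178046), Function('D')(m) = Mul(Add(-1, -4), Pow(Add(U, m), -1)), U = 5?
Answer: Rational(1571616, 445115) ≈ 3.5308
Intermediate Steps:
L = -595 (L = Add(-244, -351) = -595)
Function('D')(m) = Mul(-5, Pow(Add(5, m), -1)) (Function('D')(m) = Mul(Add(-1, -4), Pow(Add(5, m), -1)) = Mul(-5, Pow(Add(5, m), -1)))
r = 523872 (r = Add(Mul(-595, -879), 867) = Add(523005, 867) = 523872)
R = Rational(445115, 3) (R = Mul(Mul(-5, Pow(Add(5, 1), -1)), -178046) = Mul(Mul(-5, Pow(6, -1)), -178046) = Mul(Mul(-5, Rational(1, 6)), -178046) = Mul(Rational(-5, 6), -178046) = Rational(445115, 3) ≈ 1.4837e+5)
Mul(r, Pow(R, -1)) = Mul(523872, Pow(Rational(445115, 3), -1)) = Mul(523872, Rational(3, 445115)) = Rational(1571616, 445115)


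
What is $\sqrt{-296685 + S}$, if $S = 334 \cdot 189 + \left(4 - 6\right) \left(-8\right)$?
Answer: $i \sqrt{233543} \approx 483.26 i$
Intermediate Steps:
$S = 63142$ ($S = 63126 - -16 = 63126 + 16 = 63142$)
$\sqrt{-296685 + S} = \sqrt{-296685 + 63142} = \sqrt{-233543} = i \sqrt{233543}$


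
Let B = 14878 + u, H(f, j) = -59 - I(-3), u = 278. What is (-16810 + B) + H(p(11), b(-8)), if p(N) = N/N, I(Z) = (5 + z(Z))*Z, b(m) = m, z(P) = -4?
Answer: -1710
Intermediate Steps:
I(Z) = Z (I(Z) = (5 - 4)*Z = 1*Z = Z)
p(N) = 1
H(f, j) = -56 (H(f, j) = -59 - 1*(-3) = -59 + 3 = -56)
B = 15156 (B = 14878 + 278 = 15156)
(-16810 + B) + H(p(11), b(-8)) = (-16810 + 15156) - 56 = -1654 - 56 = -1710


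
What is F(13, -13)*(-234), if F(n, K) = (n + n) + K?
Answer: -3042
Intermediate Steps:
F(n, K) = K + 2*n (F(n, K) = 2*n + K = K + 2*n)
F(13, -13)*(-234) = (-13 + 2*13)*(-234) = (-13 + 26)*(-234) = 13*(-234) = -3042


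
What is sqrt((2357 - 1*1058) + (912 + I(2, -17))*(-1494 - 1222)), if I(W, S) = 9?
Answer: 3*I*sqrt(277793) ≈ 1581.2*I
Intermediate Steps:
sqrt((2357 - 1*1058) + (912 + I(2, -17))*(-1494 - 1222)) = sqrt((2357 - 1*1058) + (912 + 9)*(-1494 - 1222)) = sqrt((2357 - 1058) + 921*(-2716)) = sqrt(1299 - 2501436) = sqrt(-2500137) = 3*I*sqrt(277793)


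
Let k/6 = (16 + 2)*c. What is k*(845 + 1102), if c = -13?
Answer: -2733588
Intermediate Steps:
k = -1404 (k = 6*((16 + 2)*(-13)) = 6*(18*(-13)) = 6*(-234) = -1404)
k*(845 + 1102) = -1404*(845 + 1102) = -1404*1947 = -2733588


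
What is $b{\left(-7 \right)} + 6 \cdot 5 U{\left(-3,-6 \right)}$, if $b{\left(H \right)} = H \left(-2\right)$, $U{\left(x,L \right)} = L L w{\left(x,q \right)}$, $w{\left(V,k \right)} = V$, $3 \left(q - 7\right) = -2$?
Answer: $-3226$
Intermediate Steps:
$q = \frac{19}{3}$ ($q = 7 + \frac{1}{3} \left(-2\right) = 7 - \frac{2}{3} = \frac{19}{3} \approx 6.3333$)
$U{\left(x,L \right)} = x L^{2}$ ($U{\left(x,L \right)} = L L x = L^{2} x = x L^{2}$)
$b{\left(H \right)} = - 2 H$
$b{\left(-7 \right)} + 6 \cdot 5 U{\left(-3,-6 \right)} = \left(-2\right) \left(-7\right) + 6 \cdot 5 \left(- 3 \left(-6\right)^{2}\right) = 14 + 30 \left(\left(-3\right) 36\right) = 14 + 30 \left(-108\right) = 14 - 3240 = -3226$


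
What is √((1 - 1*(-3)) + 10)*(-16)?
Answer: -16*√14 ≈ -59.867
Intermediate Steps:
√((1 - 1*(-3)) + 10)*(-16) = √((1 + 3) + 10)*(-16) = √(4 + 10)*(-16) = √14*(-16) = -16*√14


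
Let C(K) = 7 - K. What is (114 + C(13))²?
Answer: 11664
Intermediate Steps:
(114 + C(13))² = (114 + (7 - 1*13))² = (114 + (7 - 13))² = (114 - 6)² = 108² = 11664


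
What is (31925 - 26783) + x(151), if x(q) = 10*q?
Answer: 6652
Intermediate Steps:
(31925 - 26783) + x(151) = (31925 - 26783) + 10*151 = 5142 + 1510 = 6652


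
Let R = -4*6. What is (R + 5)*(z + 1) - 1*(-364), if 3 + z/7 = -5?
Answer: 1409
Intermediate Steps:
z = -56 (z = -21 + 7*(-5) = -21 - 35 = -56)
R = -24
(R + 5)*(z + 1) - 1*(-364) = (-24 + 5)*(-56 + 1) - 1*(-364) = -19*(-55) + 364 = 1045 + 364 = 1409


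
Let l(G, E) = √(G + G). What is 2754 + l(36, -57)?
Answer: 2754 + 6*√2 ≈ 2762.5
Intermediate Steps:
l(G, E) = √2*√G (l(G, E) = √(2*G) = √2*√G)
2754 + l(36, -57) = 2754 + √2*√36 = 2754 + √2*6 = 2754 + 6*√2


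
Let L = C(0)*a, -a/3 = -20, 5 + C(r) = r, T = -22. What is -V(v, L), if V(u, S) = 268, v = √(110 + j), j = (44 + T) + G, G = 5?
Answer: -268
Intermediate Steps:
C(r) = -5 + r
j = 27 (j = (44 - 22) + 5 = 22 + 5 = 27)
a = 60 (a = -3*(-20) = 60)
v = √137 (v = √(110 + 27) = √137 ≈ 11.705)
L = -300 (L = (-5 + 0)*60 = -5*60 = -300)
-V(v, L) = -1*268 = -268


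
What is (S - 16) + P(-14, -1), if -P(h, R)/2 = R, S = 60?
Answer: 46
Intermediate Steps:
P(h, R) = -2*R
(S - 16) + P(-14, -1) = (60 - 16) - 2*(-1) = 44 + 2 = 46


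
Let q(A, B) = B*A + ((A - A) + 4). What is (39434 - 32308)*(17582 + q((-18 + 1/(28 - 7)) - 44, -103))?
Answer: 512368562/3 ≈ 1.7079e+8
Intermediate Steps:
q(A, B) = 4 + A*B (q(A, B) = A*B + (0 + 4) = A*B + 4 = 4 + A*B)
(39434 - 32308)*(17582 + q((-18 + 1/(28 - 7)) - 44, -103)) = (39434 - 32308)*(17582 + (4 + ((-18 + 1/(28 - 7)) - 44)*(-103))) = 7126*(17582 + (4 + ((-18 + 1/21) - 44)*(-103))) = 7126*(17582 + (4 + (-377/21 - 44)*(-103))) = 7126*(17582 + (4 - 1301/21*(-103))) = 7126*(17582 + (4 + 134003/21)) = 7126*(17582 + 134087/21) = 7126*(503309/21) = 512368562/3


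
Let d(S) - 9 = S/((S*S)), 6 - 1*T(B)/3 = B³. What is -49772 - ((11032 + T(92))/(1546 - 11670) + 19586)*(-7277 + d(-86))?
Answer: 62675022065807/435332 ≈ 1.4397e+8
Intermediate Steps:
T(B) = 18 - 3*B³
d(S) = 9 + 1/S (d(S) = 9 + S/((S*S)) = 9 + S/(S²) = 9 + S/S² = 9 + 1/S)
-49772 - ((11032 + T(92))/(1546 - 11670) + 19586)*(-7277 + d(-86)) = -49772 - ((11032 + (18 - 3*92³))/(1546 - 11670) + 19586)*(-7277 + (9 + 1/(-86))) = -49772 - ((11032 + (18 - 3*778688))/(-10124) + 19586)*(-7277 + (9 - 1/86)) = -49772 - ((11032 + (18 - 2336064))*(-1/10124) + 19586)*(-7277 + 773/86) = -49772 - ((11032 - 2336046)*(-1/10124) + 19586)*(-625049)/86 = -49772 - (-2325014*(-1/10124) + 19586)*(-625049)/86 = -49772 - (1162507/5062 + 19586)*(-625049)/86 = -49772 - 100306839*(-625049)/(5062*86) = -49772 - 1*(-62696689410111/435332) = -49772 + 62696689410111/435332 = 62675022065807/435332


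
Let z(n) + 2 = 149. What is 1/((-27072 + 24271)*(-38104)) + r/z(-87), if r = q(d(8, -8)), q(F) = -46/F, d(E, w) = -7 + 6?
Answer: 4909548131/15689207688 ≈ 0.31293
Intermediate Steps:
d(E, w) = -1
z(n) = 147 (z(n) = -2 + 149 = 147)
r = 46 (r = -46/(-1) = -46*(-1) = 46)
1/((-27072 + 24271)*(-38104)) + r/z(-87) = 1/((-27072 + 24271)*(-38104)) + 46/147 = -1/38104/(-2801) + 46*(1/147) = -1/2801*(-1/38104) + 46/147 = 1/106729304 + 46/147 = 4909548131/15689207688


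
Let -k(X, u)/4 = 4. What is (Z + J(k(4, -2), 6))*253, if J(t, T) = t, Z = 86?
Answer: 17710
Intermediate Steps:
k(X, u) = -16 (k(X, u) = -4*4 = -16)
(Z + J(k(4, -2), 6))*253 = (86 - 16)*253 = 70*253 = 17710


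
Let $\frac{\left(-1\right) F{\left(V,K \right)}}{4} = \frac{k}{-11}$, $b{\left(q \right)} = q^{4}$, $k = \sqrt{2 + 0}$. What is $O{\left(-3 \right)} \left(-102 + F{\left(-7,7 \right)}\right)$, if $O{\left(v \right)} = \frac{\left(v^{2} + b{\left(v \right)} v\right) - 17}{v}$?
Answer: $-8534 + \frac{1004 \sqrt{2}}{33} \approx -8491.0$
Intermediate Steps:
$k = \sqrt{2} \approx 1.4142$
$F{\left(V,K \right)} = \frac{4 \sqrt{2}}{11}$ ($F{\left(V,K \right)} = - 4 \frac{\sqrt{2}}{-11} = - 4 \sqrt{2} \left(- \frac{1}{11}\right) = - 4 \left(- \frac{\sqrt{2}}{11}\right) = \frac{4 \sqrt{2}}{11}$)
$O{\left(v \right)} = \frac{-17 + v^{2} + v^{5}}{v}$ ($O{\left(v \right)} = \frac{\left(v^{2} + v^{4} v\right) - 17}{v} = \frac{\left(v^{2} + v^{5}\right) - 17}{v} = \frac{-17 + v^{2} + v^{5}}{v}$)
$O{\left(-3 \right)} \left(-102 + F{\left(-7,7 \right)}\right) = \left(-3 + \left(-3\right)^{4} - \frac{17}{-3}\right) \left(-102 + \frac{4 \sqrt{2}}{11}\right) = \left(-3 + 81 - - \frac{17}{3}\right) \left(-102 + \frac{4 \sqrt{2}}{11}\right) = \left(-3 + 81 + \frac{17}{3}\right) \left(-102 + \frac{4 \sqrt{2}}{11}\right) = \frac{251 \left(-102 + \frac{4 \sqrt{2}}{11}\right)}{3} = -8534 + \frac{1004 \sqrt{2}}{33}$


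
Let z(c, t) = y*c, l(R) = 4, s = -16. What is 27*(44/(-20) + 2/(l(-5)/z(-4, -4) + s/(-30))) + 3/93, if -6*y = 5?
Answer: -56851/2015 ≈ -28.214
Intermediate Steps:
y = -⅚ (y = -⅙*5 = -⅚ ≈ -0.83333)
z(c, t) = -5*c/6
27*(44/(-20) + 2/(l(-5)/z(-4, -4) + s/(-30))) + 3/93 = 27*(44/(-20) + 2/(4/((-⅚*(-4))) - 16/(-30))) + 3/93 = 27*(44*(-1/20) + 2/(4/(10/3) - 16*(-1/30))) + 3*(1/93) = 27*(-11/5 + 2/(4*(3/10) + 8/15)) + 1/31 = 27*(-11/5 + 2/(6/5 + 8/15)) + 1/31 = 27*(-11/5 + 2/(26/15)) + 1/31 = 27*(-11/5 + 2*(15/26)) + 1/31 = 27*(-11/5 + 15/13) + 1/31 = 27*(-68/65) + 1/31 = -1836/65 + 1/31 = -56851/2015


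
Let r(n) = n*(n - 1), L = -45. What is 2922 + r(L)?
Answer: 4992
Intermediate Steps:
r(n) = n*(-1 + n)
2922 + r(L) = 2922 - 45*(-1 - 45) = 2922 - 45*(-46) = 2922 + 2070 = 4992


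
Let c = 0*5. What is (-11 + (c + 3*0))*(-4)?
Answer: 44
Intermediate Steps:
c = 0
(-11 + (c + 3*0))*(-4) = (-11 + (0 + 3*0))*(-4) = (-11 + (0 + 0))*(-4) = (-11 + 0)*(-4) = -11*(-4) = 44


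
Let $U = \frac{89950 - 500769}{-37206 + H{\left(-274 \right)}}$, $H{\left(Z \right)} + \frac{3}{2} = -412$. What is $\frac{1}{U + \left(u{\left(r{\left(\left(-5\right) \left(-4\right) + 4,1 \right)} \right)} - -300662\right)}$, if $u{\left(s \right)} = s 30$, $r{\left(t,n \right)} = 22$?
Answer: $\frac{75239}{22671987596} \approx 3.3186 \cdot 10^{-6}$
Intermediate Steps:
$H{\left(Z \right)} = - \frac{827}{2}$ ($H{\left(Z \right)} = - \frac{3}{2} - 412 = - \frac{827}{2}$)
$u{\left(s \right)} = 30 s$
$U = \frac{821638}{75239}$ ($U = \frac{89950 - 500769}{-37206 - \frac{827}{2}} = - \frac{410819}{- \frac{75239}{2}} = \left(-410819\right) \left(- \frac{2}{75239}\right) = \frac{821638}{75239} \approx 10.92$)
$\frac{1}{U + \left(u{\left(r{\left(\left(-5\right) \left(-4\right) + 4,1 \right)} \right)} - -300662\right)} = \frac{1}{\frac{821638}{75239} + \left(30 \cdot 22 - -300662\right)} = \frac{1}{\frac{821638}{75239} + \left(660 + 300662\right)} = \frac{1}{\frac{821638}{75239} + 301322} = \frac{1}{\frac{22671987596}{75239}} = \frac{75239}{22671987596}$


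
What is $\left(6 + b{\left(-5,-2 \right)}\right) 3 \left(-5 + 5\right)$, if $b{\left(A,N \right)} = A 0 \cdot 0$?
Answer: $0$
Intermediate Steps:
$b{\left(A,N \right)} = 0$ ($b{\left(A,N \right)} = 0 \cdot 0 = 0$)
$\left(6 + b{\left(-5,-2 \right)}\right) 3 \left(-5 + 5\right) = \left(6 + 0\right) 3 \left(-5 + 5\right) = 6 \cdot 3 \cdot 0 = 6 \cdot 0 = 0$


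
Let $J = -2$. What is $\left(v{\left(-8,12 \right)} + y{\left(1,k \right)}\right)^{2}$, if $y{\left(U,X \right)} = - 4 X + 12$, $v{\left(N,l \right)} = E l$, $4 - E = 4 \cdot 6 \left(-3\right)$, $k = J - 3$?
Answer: $891136$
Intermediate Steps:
$k = -5$ ($k = -2 - 3 = -5$)
$E = 76$ ($E = 4 - 4 \cdot 6 \left(-3\right) = 4 - 24 \left(-3\right) = 4 - -72 = 4 + 72 = 76$)
$v{\left(N,l \right)} = 76 l$
$y{\left(U,X \right)} = 12 - 4 X$
$\left(v{\left(-8,12 \right)} + y{\left(1,k \right)}\right)^{2} = \left(76 \cdot 12 + \left(12 - -20\right)\right)^{2} = \left(912 + \left(12 + 20\right)\right)^{2} = \left(912 + 32\right)^{2} = 944^{2} = 891136$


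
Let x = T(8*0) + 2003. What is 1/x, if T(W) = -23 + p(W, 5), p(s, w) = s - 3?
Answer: 1/1977 ≈ 0.00050582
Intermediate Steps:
p(s, w) = -3 + s
T(W) = -26 + W (T(W) = -23 + (-3 + W) = -26 + W)
x = 1977 (x = (-26 + 8*0) + 2003 = (-26 + 0) + 2003 = -26 + 2003 = 1977)
1/x = 1/1977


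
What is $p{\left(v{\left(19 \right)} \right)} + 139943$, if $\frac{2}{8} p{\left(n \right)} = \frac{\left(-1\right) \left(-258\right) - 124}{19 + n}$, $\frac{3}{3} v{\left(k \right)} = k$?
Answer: $\frac{2659185}{19} \approx 1.3996 \cdot 10^{5}$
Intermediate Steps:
$v{\left(k \right)} = k$
$p{\left(n \right)} = \frac{536}{19 + n}$ ($p{\left(n \right)} = 4 \frac{\left(-1\right) \left(-258\right) - 124}{19 + n} = 4 \frac{258 - 124}{19 + n} = 4 \frac{134}{19 + n} = \frac{536}{19 + n}$)
$p{\left(v{\left(19 \right)} \right)} + 139943 = \frac{536}{19 + 19} + 139943 = \frac{536}{38} + 139943 = 536 \cdot \frac{1}{38} + 139943 = \frac{268}{19} + 139943 = \frac{2659185}{19}$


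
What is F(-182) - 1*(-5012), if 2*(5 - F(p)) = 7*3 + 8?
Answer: 10005/2 ≈ 5002.5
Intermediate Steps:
F(p) = -19/2 (F(p) = 5 - (7*3 + 8)/2 = 5 - (21 + 8)/2 = 5 - ½*29 = 5 - 29/2 = -19/2)
F(-182) - 1*(-5012) = -19/2 - 1*(-5012) = -19/2 + 5012 = 10005/2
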